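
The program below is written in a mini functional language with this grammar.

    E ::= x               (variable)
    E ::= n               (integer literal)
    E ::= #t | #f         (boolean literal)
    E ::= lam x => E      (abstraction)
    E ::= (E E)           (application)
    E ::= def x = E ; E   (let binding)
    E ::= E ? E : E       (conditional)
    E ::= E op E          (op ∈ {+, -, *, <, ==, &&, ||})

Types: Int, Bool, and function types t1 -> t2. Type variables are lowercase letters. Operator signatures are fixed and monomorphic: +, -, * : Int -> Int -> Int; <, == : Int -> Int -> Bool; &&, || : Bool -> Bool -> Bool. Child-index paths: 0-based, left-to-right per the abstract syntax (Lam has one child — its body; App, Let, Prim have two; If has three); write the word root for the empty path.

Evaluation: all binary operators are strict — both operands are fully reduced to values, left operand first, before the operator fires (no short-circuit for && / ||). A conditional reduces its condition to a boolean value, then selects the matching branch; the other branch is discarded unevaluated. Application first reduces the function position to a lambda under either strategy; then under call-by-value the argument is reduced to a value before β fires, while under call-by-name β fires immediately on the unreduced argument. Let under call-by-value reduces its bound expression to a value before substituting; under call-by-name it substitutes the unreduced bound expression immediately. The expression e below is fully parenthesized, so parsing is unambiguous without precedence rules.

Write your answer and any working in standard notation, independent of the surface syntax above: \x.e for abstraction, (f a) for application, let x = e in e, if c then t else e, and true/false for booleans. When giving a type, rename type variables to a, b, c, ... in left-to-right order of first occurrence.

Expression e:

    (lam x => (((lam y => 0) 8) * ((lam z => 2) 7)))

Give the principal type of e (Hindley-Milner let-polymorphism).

Working:
\y._ : b -> Int
  unify b -> Int ~ Int -> c
  unify b ~ Int
  unify Int ~ c
_ _ : Int
  unify Int ~ Int
\z._ : d -> Int
  unify d -> Int ~ Int -> e
  unify d ~ Int
  unify Int ~ e
_ _ : Int
  unify Int ~ Int
\x._ : a -> Int

Answer: a -> Int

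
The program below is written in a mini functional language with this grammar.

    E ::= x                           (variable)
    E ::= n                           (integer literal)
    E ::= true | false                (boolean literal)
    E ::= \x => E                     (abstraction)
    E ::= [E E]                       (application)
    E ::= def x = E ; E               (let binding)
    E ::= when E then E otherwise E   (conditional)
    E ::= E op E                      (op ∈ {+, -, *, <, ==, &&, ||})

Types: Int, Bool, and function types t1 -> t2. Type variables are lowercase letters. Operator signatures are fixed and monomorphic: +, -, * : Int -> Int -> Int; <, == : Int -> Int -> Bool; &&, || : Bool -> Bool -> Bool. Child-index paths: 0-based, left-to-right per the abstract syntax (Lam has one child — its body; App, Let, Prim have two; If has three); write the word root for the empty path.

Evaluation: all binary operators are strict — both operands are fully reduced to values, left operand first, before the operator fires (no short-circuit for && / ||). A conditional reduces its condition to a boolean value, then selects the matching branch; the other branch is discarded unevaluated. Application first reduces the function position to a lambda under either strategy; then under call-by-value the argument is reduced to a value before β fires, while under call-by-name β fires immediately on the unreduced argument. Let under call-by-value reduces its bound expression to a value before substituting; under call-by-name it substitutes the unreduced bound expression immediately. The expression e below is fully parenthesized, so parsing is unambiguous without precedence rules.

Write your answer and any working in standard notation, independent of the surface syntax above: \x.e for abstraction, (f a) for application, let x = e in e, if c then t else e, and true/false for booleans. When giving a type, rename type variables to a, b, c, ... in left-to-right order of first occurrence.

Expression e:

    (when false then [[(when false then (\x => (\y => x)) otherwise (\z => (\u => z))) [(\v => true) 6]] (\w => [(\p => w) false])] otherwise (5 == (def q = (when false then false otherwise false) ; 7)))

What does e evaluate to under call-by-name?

Working:
step 0: (if false then (((if false then (\x.(\y.x)) else (\z.(\u.z))) ((\v.true) 6)) (\w.((\p.w) false))) else (5 == (let q = (if false then false else false) in 7)))
step 1: [if@root] (5 == (let q = (if false then false else false) in 7))
step 2: [let@1] (5 == 7)
step 3: [delta@root] false

Answer: false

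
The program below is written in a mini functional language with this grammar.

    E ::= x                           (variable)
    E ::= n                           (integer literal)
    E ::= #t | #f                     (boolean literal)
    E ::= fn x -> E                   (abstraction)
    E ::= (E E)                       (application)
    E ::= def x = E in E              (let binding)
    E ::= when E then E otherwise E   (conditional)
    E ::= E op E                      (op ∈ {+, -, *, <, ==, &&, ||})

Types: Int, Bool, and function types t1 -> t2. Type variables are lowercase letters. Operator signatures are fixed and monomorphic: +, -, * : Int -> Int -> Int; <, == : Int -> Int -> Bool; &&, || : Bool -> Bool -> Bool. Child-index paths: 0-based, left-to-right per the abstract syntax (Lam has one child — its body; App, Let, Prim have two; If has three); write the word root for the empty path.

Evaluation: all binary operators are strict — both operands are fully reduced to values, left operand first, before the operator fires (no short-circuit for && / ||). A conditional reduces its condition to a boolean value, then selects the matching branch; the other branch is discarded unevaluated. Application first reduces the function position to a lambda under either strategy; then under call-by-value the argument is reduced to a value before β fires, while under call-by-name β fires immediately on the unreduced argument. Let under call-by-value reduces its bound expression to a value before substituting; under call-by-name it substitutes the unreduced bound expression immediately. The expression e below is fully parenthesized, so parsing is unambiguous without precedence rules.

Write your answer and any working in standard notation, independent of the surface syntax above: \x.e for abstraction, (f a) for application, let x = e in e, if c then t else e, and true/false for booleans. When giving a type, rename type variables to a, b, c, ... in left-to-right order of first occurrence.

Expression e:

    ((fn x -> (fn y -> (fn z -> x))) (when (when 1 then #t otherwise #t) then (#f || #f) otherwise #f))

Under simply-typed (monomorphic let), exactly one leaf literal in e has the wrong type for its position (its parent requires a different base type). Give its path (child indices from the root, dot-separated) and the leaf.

Answer: 1.0.0 : 1

Derivation:
x : a
\z._ : c -> a
\y._ : b -> c -> a
\x._ : a -> b -> c -> a
  unify Int ~ Bool
  FAIL: mismatch Int ~ Bool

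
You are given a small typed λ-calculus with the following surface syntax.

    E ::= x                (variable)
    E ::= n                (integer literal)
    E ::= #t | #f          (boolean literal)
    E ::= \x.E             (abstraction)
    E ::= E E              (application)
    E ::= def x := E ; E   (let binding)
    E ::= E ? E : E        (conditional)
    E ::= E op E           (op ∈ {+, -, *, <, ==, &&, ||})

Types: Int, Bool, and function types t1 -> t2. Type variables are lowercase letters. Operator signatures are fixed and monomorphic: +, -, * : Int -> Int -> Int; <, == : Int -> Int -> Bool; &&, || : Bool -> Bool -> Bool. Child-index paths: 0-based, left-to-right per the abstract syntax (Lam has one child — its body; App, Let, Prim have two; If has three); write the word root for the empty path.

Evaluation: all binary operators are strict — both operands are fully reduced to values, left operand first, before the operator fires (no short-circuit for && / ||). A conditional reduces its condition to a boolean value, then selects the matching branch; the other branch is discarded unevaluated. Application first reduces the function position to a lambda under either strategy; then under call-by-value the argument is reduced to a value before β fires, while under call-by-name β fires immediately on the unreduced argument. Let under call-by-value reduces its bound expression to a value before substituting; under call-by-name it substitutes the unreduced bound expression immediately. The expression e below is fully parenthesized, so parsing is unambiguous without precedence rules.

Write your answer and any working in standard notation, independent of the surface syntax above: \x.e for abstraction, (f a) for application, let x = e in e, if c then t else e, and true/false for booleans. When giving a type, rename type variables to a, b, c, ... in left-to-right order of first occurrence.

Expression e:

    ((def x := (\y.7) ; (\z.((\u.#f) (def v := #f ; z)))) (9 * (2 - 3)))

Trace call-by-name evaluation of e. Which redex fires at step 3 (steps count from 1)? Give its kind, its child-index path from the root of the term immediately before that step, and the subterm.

Derivation:
step 0: ((let x = (\y.7) in (\z.((\u.false) (let v = false in z)))) (9 * (2 - 3)))
step 1: [let@0] ((\z.((\u.false) (let v = false in z))) (9 * (2 - 3)))
step 2: [beta@root] ((\u.false) (let v = false in (9 * (2 - 3))))
step 3: [beta@root] false

Answer: beta at root : ((\u.false) (let v = false in (9 * (2 - 3))))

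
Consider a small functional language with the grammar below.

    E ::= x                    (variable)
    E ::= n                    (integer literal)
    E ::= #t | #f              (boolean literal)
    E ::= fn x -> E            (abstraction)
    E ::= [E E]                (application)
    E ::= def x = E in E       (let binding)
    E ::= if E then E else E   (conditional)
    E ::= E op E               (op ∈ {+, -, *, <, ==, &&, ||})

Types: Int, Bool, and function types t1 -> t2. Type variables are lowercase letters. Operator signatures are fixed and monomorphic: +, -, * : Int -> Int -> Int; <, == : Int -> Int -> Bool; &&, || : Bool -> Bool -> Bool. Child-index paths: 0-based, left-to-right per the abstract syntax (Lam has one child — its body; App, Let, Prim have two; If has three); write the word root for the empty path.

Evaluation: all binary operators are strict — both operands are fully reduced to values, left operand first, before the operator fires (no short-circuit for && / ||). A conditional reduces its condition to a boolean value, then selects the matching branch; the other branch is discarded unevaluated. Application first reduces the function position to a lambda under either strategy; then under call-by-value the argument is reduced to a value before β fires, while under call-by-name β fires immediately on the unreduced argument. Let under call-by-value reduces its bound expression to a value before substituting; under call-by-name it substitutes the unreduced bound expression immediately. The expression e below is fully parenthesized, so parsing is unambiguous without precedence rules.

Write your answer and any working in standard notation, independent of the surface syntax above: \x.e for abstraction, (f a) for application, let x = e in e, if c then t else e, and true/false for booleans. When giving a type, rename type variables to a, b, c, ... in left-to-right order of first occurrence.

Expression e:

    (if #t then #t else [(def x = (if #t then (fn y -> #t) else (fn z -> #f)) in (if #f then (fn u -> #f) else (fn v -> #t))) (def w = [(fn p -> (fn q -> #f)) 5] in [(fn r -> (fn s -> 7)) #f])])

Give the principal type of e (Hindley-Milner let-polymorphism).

Answer: Bool

Working:
  unify Bool ~ Bool
  unify Bool ~ Bool
\y._ : a -> Bool
\z._ : b -> Bool
  unify a -> Bool ~ b -> Bool
  unify a ~ b
  unify Bool ~ Bool
let x : forall. b -> Bool
  unify Bool ~ Bool
\u._ : c -> Bool
\v._ : d -> Bool
  unify c -> Bool ~ d -> Bool
  unify c ~ d
  unify Bool ~ Bool
\q._ : f -> Bool
\p._ : e -> f -> Bool
  unify e -> f -> Bool ~ Int -> g
  unify e ~ Int
  unify f -> Bool ~ g
_ _ : f -> Bool
let w : forall. f -> Bool
\s._ : i -> Int
\r._ : h -> i -> Int
  unify h -> i -> Int ~ Bool -> j
  unify h ~ Bool
  unify i -> Int ~ j
_ _ : i -> Int
  unify d -> Bool ~ (i -> Int) -> k
  unify d ~ i -> Int
  unify Bool ~ k
_ _ : Bool
  unify Bool ~ Bool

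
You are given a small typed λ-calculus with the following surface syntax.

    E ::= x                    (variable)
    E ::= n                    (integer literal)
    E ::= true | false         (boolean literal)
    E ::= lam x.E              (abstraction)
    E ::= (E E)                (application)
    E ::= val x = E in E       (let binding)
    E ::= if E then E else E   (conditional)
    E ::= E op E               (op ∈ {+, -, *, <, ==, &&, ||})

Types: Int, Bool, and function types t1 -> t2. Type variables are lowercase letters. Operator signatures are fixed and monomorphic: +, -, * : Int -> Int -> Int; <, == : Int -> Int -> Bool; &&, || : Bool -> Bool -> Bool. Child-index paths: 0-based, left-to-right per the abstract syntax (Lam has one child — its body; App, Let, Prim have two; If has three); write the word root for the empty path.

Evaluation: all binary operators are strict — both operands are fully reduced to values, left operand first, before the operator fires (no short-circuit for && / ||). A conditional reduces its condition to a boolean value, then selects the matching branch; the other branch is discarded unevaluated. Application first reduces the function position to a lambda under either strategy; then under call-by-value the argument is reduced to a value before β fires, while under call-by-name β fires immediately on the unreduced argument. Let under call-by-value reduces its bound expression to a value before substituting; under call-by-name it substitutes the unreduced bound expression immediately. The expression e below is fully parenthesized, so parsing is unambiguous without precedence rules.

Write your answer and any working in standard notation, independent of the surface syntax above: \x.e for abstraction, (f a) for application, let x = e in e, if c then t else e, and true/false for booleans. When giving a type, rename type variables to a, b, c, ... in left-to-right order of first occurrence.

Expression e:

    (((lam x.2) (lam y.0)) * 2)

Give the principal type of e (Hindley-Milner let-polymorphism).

Answer: Int

Trace:
\x._ : a -> Int
\y._ : b -> Int
  unify a -> Int ~ (b -> Int) -> c
  unify a ~ b -> Int
  unify Int ~ c
_ _ : Int
  unify Int ~ Int
  unify Int ~ Int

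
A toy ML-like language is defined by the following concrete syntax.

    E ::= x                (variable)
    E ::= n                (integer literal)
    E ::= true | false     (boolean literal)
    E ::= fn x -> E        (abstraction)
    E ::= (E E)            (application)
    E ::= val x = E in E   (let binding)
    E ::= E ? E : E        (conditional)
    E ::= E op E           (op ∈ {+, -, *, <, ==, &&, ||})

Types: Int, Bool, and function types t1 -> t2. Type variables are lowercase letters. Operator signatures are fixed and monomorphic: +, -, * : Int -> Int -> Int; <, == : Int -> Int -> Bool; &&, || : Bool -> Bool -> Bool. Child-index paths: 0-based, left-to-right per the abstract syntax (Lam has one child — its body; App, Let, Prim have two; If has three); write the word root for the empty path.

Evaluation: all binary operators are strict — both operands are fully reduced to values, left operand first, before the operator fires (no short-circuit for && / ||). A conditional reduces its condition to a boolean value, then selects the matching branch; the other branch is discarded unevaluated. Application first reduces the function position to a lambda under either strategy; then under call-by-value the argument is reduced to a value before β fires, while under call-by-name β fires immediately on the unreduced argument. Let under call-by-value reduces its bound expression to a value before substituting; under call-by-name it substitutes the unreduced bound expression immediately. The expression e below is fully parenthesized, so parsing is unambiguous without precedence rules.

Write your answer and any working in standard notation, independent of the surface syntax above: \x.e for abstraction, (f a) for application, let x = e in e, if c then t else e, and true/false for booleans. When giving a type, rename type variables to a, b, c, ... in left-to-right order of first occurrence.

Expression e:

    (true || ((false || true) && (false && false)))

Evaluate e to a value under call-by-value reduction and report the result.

Answer: true

Trace:
step 0: (true || ((false || true) && (false && false)))
step 1: [delta@1.0] (true || (true && (false && false)))
step 2: [delta@1.1] (true || (true && false))
step 3: [delta@1] (true || false)
step 4: [delta@root] true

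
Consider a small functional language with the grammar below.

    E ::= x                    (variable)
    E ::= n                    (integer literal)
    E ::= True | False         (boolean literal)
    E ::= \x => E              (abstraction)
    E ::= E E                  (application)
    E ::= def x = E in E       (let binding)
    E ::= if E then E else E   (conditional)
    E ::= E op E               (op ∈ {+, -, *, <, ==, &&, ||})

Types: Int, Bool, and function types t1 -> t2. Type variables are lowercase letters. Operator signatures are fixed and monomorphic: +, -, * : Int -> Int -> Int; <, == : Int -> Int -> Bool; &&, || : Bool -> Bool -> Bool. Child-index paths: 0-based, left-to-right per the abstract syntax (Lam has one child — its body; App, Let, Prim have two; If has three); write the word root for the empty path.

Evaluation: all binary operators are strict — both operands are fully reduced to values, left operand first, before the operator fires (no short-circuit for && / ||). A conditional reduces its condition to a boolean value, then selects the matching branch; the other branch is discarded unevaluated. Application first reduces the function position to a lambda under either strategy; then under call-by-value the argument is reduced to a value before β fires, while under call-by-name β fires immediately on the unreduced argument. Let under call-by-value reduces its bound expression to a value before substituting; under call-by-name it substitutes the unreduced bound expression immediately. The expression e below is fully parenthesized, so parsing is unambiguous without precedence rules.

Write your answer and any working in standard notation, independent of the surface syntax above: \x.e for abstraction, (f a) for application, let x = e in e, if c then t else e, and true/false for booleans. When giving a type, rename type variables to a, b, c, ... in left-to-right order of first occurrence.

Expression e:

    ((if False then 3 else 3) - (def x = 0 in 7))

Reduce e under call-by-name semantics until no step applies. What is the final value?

Working:
step 0: ((if false then 3 else 3) - (let x = 0 in 7))
step 1: [if@0] (3 - (let x = 0 in 7))
step 2: [let@1] (3 - 7)
step 3: [delta@root] -4

Answer: -4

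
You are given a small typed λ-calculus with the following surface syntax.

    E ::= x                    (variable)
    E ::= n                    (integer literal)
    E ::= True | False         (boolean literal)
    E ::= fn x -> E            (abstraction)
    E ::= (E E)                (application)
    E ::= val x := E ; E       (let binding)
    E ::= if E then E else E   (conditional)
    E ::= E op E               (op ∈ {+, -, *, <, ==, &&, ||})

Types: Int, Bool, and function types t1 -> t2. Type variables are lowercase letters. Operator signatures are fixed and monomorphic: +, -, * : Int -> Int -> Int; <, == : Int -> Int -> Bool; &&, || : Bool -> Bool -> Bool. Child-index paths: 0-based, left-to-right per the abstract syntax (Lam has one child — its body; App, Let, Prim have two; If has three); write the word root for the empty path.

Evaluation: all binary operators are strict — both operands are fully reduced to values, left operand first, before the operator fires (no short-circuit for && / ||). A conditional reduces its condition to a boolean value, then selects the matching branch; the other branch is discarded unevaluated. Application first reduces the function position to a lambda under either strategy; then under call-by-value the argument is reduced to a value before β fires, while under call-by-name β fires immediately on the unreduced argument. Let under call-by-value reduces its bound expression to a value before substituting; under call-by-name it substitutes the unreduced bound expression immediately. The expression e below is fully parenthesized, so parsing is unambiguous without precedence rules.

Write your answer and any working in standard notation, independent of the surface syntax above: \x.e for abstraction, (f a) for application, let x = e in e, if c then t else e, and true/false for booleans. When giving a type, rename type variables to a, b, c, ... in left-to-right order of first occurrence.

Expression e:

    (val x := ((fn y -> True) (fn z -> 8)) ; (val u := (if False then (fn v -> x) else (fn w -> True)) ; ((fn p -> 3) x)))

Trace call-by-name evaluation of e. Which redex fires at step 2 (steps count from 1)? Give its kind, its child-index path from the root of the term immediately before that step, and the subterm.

Answer: let at root : (let u = (if false then (\v.((\y.true) (\z.8))) else (\w.true)) in ((\p.3) ((\y.true) (\z.8))))

Working:
step 0: (let x = ((\y.true) (\z.8)) in (let u = (if false then (\v.x) else (\w.true)) in ((\p.3) x)))
step 1: [let@root] (let u = (if false then (\v.((\y.true) (\z.8))) else (\w.true)) in ((\p.3) ((\y.true) (\z.8))))
step 2: [let@root] ((\p.3) ((\y.true) (\z.8)))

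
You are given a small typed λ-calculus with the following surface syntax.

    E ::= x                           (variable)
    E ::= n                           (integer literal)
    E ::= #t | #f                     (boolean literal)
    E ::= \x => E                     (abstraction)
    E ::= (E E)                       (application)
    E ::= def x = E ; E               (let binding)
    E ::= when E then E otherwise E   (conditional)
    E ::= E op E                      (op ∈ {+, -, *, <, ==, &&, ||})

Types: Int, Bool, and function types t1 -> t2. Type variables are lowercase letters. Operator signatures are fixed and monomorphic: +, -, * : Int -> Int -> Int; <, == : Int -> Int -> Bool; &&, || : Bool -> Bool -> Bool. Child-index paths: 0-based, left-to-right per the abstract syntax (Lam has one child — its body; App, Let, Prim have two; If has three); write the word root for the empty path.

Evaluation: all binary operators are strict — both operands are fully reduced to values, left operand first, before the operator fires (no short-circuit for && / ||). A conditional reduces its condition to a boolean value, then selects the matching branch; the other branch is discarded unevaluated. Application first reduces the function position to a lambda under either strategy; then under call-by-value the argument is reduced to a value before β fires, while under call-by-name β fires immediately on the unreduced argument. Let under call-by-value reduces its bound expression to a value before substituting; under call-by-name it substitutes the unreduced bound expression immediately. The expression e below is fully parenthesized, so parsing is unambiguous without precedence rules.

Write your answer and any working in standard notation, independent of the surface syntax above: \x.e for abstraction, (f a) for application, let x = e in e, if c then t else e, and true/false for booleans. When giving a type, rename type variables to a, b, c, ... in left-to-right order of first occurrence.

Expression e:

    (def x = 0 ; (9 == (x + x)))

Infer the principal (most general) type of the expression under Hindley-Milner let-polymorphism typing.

Answer: Bool

Working:
let x : Int
  unify Int ~ Int
x : Int
  unify Int ~ Int
x : Int
  unify Int ~ Int
  unify Int ~ Int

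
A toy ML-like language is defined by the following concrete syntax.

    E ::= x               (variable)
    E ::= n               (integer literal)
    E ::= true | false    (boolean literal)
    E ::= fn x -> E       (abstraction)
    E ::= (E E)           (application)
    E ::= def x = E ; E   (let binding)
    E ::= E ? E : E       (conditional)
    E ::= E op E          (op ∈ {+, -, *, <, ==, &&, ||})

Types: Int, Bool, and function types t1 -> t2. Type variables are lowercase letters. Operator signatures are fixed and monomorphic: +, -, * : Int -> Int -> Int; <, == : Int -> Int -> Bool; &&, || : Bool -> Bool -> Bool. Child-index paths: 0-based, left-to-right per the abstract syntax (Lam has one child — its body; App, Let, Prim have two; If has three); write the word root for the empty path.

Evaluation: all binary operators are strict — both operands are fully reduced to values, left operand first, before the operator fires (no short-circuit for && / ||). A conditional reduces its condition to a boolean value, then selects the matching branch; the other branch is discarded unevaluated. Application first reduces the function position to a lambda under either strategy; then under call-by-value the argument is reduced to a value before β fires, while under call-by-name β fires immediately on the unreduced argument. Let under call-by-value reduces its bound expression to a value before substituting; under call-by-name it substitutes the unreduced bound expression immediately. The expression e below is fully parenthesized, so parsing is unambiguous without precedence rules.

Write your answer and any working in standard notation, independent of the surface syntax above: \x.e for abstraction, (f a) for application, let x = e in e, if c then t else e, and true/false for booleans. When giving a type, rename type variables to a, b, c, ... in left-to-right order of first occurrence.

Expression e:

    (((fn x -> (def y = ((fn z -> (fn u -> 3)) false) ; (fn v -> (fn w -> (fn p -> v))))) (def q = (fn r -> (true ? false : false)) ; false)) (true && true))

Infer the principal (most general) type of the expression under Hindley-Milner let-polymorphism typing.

Working:
\u._ : c -> Int
\z._ : b -> c -> Int
  unify b -> c -> Int ~ Bool -> d
  unify b ~ Bool
  unify c -> Int ~ d
_ _ : c -> Int
let y : forall. c -> Int
v : e
\p._ : g -> e
\w._ : f -> g -> e
\v._ : e -> f -> g -> e
\x._ : a -> e -> f -> g -> e
  unify Bool ~ Bool
  unify Bool ~ Bool
\r._ : h -> Bool
let q : forall. h -> Bool
  unify a -> e -> f -> g -> e ~ Bool -> i
  unify a ~ Bool
  unify e -> f -> g -> e ~ i
_ _ : e -> f -> g -> e
  unify Bool ~ Bool
  unify Bool ~ Bool
  unify e -> f -> g -> e ~ Bool -> j
  unify e ~ Bool
  unify f -> g -> Bool ~ j
_ _ : f -> g -> Bool

Answer: a -> b -> Bool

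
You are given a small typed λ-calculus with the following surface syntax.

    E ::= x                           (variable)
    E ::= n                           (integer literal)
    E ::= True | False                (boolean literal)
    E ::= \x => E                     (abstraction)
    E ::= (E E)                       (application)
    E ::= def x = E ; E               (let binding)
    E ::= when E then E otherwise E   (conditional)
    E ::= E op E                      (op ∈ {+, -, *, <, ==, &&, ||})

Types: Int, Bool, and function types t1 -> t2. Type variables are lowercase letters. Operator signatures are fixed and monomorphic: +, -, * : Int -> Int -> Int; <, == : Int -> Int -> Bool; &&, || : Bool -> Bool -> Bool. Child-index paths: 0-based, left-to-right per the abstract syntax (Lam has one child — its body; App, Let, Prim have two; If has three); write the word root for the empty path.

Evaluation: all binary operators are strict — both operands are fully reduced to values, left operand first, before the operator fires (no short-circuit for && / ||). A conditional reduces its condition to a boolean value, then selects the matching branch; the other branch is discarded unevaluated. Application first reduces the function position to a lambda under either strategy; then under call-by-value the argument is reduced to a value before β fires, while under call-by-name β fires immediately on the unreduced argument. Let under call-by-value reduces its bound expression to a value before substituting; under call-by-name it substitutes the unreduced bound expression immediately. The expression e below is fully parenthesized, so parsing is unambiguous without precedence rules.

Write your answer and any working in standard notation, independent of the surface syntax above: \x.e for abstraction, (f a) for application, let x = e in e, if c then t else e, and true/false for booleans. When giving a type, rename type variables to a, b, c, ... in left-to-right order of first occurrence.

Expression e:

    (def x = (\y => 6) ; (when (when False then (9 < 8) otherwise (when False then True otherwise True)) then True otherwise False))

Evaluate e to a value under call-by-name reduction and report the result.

Answer: true

Derivation:
step 0: (let x = (\y.6) in (if (if false then (9 < 8) else (if false then true else true)) then true else false))
step 1: [let@root] (if (if false then (9 < 8) else (if false then true else true)) then true else false)
step 2: [if@0] (if (if false then true else true) then true else false)
step 3: [if@0] (if true then true else false)
step 4: [if@root] true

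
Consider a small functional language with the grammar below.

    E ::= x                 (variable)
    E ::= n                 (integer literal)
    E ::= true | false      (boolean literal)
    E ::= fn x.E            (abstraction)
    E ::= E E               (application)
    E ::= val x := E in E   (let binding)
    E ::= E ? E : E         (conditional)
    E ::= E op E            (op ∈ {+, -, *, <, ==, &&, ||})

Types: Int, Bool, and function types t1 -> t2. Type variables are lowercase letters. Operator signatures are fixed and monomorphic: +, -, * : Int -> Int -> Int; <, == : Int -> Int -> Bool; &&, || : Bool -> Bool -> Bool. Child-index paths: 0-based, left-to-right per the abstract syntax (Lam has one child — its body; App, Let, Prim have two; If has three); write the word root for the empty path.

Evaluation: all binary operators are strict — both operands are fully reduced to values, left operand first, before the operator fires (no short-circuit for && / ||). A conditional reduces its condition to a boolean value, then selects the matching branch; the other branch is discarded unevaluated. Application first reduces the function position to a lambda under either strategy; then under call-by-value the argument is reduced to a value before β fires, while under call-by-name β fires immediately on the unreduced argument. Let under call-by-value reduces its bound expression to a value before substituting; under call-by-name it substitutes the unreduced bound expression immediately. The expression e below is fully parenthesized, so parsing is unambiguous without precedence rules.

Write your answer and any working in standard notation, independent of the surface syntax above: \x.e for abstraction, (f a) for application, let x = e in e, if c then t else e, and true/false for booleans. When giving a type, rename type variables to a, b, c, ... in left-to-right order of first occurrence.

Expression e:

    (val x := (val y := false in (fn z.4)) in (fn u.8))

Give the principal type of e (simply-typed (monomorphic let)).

Answer: a -> Int

Derivation:
let y : Bool
\z._ : a -> Int
let x : a -> Int
\u._ : b -> Int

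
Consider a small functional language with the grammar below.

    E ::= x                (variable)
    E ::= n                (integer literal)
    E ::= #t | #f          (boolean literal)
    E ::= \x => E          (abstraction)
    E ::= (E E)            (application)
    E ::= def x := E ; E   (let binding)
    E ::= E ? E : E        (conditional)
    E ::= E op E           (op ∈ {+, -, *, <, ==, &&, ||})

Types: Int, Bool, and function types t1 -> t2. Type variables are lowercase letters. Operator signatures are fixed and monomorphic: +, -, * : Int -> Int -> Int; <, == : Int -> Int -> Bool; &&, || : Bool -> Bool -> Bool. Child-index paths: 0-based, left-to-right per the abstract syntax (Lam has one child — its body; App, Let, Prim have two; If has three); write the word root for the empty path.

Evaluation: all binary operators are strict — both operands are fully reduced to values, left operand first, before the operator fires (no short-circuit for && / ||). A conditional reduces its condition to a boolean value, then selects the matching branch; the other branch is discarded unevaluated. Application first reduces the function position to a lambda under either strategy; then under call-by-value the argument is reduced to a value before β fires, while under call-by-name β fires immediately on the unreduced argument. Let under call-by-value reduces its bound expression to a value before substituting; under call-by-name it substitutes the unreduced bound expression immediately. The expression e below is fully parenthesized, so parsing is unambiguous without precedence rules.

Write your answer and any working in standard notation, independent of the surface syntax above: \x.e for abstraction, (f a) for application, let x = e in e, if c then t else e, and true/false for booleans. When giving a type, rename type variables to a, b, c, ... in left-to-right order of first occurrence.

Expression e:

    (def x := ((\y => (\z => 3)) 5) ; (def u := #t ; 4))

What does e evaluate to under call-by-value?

Answer: 4

Working:
step 0: (let x = ((\y.(\z.3)) 5) in (let u = true in 4))
step 1: [beta@0] (let x = (\z.3) in (let u = true in 4))
step 2: [let@root] (let u = true in 4)
step 3: [let@root] 4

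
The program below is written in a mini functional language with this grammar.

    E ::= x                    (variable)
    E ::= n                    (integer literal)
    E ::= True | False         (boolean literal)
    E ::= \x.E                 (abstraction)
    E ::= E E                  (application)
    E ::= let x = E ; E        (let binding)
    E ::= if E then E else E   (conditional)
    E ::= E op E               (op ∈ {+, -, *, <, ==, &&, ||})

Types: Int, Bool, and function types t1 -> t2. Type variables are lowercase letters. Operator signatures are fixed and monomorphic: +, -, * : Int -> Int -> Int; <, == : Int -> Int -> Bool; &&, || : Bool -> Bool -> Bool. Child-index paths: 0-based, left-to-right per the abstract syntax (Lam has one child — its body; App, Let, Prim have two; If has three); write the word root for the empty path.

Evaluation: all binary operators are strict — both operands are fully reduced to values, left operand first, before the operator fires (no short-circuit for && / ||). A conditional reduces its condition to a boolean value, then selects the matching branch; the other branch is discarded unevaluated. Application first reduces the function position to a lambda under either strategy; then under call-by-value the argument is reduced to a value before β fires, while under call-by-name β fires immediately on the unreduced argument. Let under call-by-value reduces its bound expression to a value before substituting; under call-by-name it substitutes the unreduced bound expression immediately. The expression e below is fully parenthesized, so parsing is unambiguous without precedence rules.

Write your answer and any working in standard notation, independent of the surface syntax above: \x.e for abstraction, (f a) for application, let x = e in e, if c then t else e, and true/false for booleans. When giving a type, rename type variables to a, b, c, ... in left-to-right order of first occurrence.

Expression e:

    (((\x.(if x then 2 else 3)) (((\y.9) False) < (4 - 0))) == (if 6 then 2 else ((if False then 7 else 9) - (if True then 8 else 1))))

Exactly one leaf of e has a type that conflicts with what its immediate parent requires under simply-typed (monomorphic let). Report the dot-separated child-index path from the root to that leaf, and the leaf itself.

Trace:
x : a
  unify a ~ Bool
  unify Int ~ Int
\x._ : Bool -> Int
\y._ : b -> Int
  unify b -> Int ~ Bool -> c
  unify b ~ Bool
  unify Int ~ c
_ _ : Int
  unify Int ~ Int
  unify Int ~ Int
  unify Int ~ Int
  unify Int ~ Int
  unify Bool -> Int ~ Bool -> d
  unify Bool ~ Bool
  unify Int ~ d
_ _ : Int
  unify Int ~ Int
  unify Int ~ Bool
  FAIL: mismatch Int ~ Bool

Answer: 1.0 : 6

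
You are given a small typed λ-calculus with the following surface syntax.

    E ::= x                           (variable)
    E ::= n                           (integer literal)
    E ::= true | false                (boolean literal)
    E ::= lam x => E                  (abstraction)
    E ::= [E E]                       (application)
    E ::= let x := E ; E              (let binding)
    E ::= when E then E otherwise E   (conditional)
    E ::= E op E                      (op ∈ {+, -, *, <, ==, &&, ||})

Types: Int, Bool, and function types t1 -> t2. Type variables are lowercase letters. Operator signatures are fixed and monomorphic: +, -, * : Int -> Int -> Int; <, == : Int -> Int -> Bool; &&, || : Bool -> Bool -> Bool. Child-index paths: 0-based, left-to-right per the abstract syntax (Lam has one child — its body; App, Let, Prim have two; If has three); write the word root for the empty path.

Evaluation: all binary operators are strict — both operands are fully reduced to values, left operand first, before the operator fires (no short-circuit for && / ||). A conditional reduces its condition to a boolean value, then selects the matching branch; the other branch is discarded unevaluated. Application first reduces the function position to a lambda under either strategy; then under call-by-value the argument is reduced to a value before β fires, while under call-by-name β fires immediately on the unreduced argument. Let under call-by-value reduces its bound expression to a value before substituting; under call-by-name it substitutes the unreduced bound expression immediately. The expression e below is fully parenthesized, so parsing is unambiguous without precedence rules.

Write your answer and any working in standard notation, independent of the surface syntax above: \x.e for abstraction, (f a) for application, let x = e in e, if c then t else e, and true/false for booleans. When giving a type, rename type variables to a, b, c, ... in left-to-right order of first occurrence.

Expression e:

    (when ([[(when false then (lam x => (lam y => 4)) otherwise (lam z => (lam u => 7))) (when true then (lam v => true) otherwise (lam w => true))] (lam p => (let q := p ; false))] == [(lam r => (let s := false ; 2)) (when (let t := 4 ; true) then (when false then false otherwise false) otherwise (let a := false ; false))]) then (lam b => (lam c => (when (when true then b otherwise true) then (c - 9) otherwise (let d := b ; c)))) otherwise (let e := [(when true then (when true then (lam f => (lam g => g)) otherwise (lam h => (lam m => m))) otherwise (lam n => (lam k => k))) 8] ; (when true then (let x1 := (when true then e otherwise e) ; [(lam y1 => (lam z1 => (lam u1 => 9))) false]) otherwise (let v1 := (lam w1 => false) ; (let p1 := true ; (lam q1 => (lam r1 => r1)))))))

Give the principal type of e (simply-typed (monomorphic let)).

Answer: Bool -> Int -> Int

Trace:
  unify Bool ~ Bool
\y._ : b -> Int
\x._ : a -> b -> Int
\u._ : d -> Int
\z._ : c -> d -> Int
  unify a -> b -> Int ~ c -> d -> Int
  unify a ~ c
  unify b -> Int ~ d -> Int
  unify b ~ d
  unify Int ~ Int
  unify Bool ~ Bool
\v._ : e -> Bool
\w._ : f -> Bool
  unify e -> Bool ~ f -> Bool
  unify e ~ f
  unify Bool ~ Bool
  unify c -> d -> Int ~ (f -> Bool) -> g
  unify c ~ f -> Bool
  unify d -> Int ~ g
_ _ : d -> Int
p : h
let q : h
\p._ : h -> Bool
  unify d -> Int ~ (h -> Bool) -> i
  unify d ~ h -> Bool
  unify Int ~ i
_ _ : Int
  unify Int ~ Int
let s : Bool
\r._ : j -> Int
let t : Int
  unify Bool ~ Bool
  unify Bool ~ Bool
  unify Bool ~ Bool
let a : Bool
  unify Bool ~ Bool
  unify j -> Int ~ Bool -> k
  unify j ~ Bool
  unify Int ~ k
_ _ : Int
  unify Int ~ Int
  unify Bool ~ Bool
  unify Bool ~ Bool
b : l
  unify l ~ Bool
  unify Bool ~ Bool
c : m
  unify m ~ Int
  unify Int ~ Int
b : Bool
let d : Bool
c : Int
  unify Int ~ Int
\c._ : Int -> Int
\b._ : Bool -> Int -> Int
  unify Bool ~ Bool
  unify Bool ~ Bool
g : o
\g._ : o -> o
\f._ : n -> o -> o
m : q
\m._ : q -> q
\h._ : p -> q -> q
  unify n -> o -> o ~ p -> q -> q
  unify n ~ p
  unify o -> o ~ q -> q
  unify o ~ q
  unify q ~ q
k : s
\k._ : s -> s
\n._ : r -> s -> s
  unify p -> q -> q ~ r -> s -> s
  unify p ~ r
  unify q -> q ~ s -> s
  unify q ~ s
  unify s ~ s
  unify r -> s -> s ~ Int -> t
  unify r ~ Int
  unify s -> s ~ t
_ _ : s -> s
let e : s -> s
  unify Bool ~ Bool
  unify Bool ~ Bool
e : s -> s
e : s -> s
  unify s -> s ~ s -> s
  unify s ~ s
  unify s ~ s
let x1 : s -> s
\u1._ : w -> Int
\z1._ : v -> w -> Int
\y1._ : u -> v -> w -> Int
  unify u -> v -> w -> Int ~ Bool -> x
  unify u ~ Bool
  unify v -> w -> Int ~ x
_ _ : v -> w -> Int
\w1._ : y -> Bool
let v1 : y -> Bool
let p1 : Bool
r1 : t26
\r1._ : t26 -> t26
\q1._ : z -> t26 -> t26
  unify v -> w -> Int ~ z -> t26 -> t26
  unify v ~ z
  unify w -> Int ~ t26 -> t26
  unify w ~ t26
  unify Int ~ t26
  unify Bool -> Int -> Int ~ z -> Int -> Int
  unify Bool ~ z
  unify Int -> Int ~ Int -> Int
  unify Int ~ Int
  unify Int ~ Int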